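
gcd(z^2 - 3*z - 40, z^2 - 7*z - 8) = z - 8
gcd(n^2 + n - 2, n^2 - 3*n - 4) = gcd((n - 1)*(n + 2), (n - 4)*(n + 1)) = 1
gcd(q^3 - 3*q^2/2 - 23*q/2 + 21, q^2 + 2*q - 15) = q - 3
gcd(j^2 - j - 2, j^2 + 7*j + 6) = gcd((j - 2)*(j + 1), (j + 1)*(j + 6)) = j + 1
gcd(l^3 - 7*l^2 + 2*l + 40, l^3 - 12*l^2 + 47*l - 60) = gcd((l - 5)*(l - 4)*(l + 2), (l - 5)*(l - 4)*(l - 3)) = l^2 - 9*l + 20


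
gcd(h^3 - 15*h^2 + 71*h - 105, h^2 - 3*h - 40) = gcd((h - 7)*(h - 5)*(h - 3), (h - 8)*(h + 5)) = 1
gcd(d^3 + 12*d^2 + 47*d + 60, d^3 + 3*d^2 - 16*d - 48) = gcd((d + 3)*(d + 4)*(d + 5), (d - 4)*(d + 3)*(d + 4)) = d^2 + 7*d + 12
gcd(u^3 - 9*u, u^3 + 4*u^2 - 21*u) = u^2 - 3*u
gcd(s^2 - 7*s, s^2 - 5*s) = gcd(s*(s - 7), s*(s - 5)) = s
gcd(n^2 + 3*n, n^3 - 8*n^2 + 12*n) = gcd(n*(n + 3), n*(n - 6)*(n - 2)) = n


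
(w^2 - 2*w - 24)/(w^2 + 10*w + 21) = (w^2 - 2*w - 24)/(w^2 + 10*w + 21)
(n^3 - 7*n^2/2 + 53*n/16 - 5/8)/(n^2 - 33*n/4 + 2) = (4*n^2 - 13*n + 10)/(4*(n - 8))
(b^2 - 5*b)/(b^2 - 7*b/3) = 3*(b - 5)/(3*b - 7)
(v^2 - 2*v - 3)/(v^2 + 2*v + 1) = (v - 3)/(v + 1)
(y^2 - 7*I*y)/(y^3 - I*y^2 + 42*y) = 1/(y + 6*I)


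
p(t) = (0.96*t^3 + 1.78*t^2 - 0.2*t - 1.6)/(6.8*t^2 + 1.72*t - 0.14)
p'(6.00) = 0.15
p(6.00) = 1.05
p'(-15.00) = 0.14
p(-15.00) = -1.89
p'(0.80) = 0.86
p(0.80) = -0.02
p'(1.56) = 0.27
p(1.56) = 0.32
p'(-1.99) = 0.10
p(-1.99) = -0.07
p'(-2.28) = 0.11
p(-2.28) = -0.10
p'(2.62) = 0.17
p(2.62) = 0.54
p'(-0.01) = 104.81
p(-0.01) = 10.21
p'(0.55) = 2.05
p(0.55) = -0.35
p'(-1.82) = 0.08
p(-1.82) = -0.06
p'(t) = (-13.6*t - 1.72)*(0.96*t^3 + 1.78*t^2 - 0.2*t - 1.6)/(6.8*t^2 + 1.72*t - 0.14)^2 + (2.88*t^2 + 3.56*t - 0.2)/(6.8*t^2 + 1.72*t - 0.14)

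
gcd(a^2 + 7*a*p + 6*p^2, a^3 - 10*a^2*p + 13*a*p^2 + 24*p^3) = a + p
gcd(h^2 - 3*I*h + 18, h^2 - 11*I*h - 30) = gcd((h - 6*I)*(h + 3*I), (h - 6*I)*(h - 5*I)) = h - 6*I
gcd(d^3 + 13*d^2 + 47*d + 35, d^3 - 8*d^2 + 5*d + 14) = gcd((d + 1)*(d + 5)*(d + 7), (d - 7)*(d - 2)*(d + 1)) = d + 1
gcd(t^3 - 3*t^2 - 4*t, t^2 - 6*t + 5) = 1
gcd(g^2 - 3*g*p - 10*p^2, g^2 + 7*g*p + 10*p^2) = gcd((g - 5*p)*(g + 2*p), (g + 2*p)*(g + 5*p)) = g + 2*p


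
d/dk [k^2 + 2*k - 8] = 2*k + 2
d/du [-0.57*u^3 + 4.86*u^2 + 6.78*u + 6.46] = -1.71*u^2 + 9.72*u + 6.78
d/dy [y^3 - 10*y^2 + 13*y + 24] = 3*y^2 - 20*y + 13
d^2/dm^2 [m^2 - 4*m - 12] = 2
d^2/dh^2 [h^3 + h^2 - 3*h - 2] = 6*h + 2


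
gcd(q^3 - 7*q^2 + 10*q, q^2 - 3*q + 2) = q - 2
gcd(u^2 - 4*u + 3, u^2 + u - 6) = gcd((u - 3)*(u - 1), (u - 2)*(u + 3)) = 1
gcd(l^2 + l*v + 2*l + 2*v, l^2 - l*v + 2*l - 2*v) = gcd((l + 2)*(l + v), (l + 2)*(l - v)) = l + 2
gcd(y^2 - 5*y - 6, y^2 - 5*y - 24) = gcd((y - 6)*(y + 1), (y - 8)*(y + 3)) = 1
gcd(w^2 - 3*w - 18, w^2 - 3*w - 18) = w^2 - 3*w - 18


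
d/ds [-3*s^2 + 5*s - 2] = 5 - 6*s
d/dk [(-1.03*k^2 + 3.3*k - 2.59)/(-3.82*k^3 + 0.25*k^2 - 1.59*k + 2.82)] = (-3.9346*k^4 + 25.212*k^3 - 28.8687*k^2 - 4.5142*k + 5.1879)/(14.5924*k^6 - 1.91*k^5 + 12.2101*k^4 - 22.3398*k^3 + 3.9381*k^2 - 8.9676*k + 7.9524)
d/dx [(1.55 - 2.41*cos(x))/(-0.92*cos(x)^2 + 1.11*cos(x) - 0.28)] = (2.2172*cos(x)^2 - 2.852*cos(x) + 1.0457)*sin(x)/(0.8464*cos(x)^4 - 2.0424*cos(x)^3 + 1.7473*cos(x)^2 - 0.6216*cos(x) + 0.0784)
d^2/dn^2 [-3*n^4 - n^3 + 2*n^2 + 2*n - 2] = -36*n^2 - 6*n + 4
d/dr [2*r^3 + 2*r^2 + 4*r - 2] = 6*r^2 + 4*r + 4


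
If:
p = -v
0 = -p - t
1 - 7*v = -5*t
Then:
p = -1/2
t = 1/2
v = 1/2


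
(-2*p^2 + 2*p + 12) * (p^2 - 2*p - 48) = -2*p^4 + 6*p^3 + 104*p^2 - 120*p - 576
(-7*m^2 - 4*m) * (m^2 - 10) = -7*m^4 - 4*m^3 + 70*m^2 + 40*m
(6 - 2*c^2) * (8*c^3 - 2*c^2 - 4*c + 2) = -16*c^5 + 4*c^4 + 56*c^3 - 16*c^2 - 24*c + 12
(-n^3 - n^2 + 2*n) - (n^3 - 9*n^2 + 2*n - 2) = -2*n^3 + 8*n^2 + 2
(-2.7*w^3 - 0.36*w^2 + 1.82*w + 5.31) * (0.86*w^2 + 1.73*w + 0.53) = -2.322*w^5 - 4.9806*w^4 - 0.4886*w^3 + 7.5244*w^2 + 10.1509*w + 2.8143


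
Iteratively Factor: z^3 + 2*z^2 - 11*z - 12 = (z + 4)*(z^2 - 2*z - 3) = (z + 1)*(z + 4)*(z - 3)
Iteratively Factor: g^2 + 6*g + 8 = (g + 4)*(g + 2)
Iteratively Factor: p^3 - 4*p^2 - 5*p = (p)*(p^2 - 4*p - 5) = p*(p + 1)*(p - 5)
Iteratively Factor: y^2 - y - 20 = (y + 4)*(y - 5)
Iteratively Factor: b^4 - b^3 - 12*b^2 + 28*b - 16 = (b - 2)*(b^3 + b^2 - 10*b + 8) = (b - 2)*(b + 4)*(b^2 - 3*b + 2) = (b - 2)*(b - 1)*(b + 4)*(b - 2)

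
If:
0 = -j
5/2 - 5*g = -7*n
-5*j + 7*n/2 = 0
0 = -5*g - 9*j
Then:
No Solution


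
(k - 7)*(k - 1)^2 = k^3 - 9*k^2 + 15*k - 7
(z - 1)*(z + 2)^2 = z^3 + 3*z^2 - 4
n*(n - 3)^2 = n^3 - 6*n^2 + 9*n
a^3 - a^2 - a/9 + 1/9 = (a - 1)*(a - 1/3)*(a + 1/3)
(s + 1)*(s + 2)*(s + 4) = s^3 + 7*s^2 + 14*s + 8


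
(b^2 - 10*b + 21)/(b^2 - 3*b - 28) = (b - 3)/(b + 4)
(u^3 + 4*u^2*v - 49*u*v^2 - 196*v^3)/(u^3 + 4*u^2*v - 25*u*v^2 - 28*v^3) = (u^2 - 3*u*v - 28*v^2)/(u^2 - 3*u*v - 4*v^2)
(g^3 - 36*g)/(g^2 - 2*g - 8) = g*(36 - g^2)/(-g^2 + 2*g + 8)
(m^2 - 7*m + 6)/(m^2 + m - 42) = (m - 1)/(m + 7)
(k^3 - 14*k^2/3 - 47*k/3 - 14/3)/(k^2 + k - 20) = (3*k^3 - 14*k^2 - 47*k - 14)/(3*(k^2 + k - 20))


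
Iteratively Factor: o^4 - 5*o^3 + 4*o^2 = (o - 4)*(o^3 - o^2) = o*(o - 4)*(o^2 - o) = o^2*(o - 4)*(o - 1)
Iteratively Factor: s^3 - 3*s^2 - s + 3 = (s + 1)*(s^2 - 4*s + 3) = (s - 3)*(s + 1)*(s - 1)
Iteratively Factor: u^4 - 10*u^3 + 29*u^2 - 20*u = (u - 5)*(u^3 - 5*u^2 + 4*u) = (u - 5)*(u - 1)*(u^2 - 4*u) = (u - 5)*(u - 4)*(u - 1)*(u)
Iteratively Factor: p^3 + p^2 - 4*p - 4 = (p - 2)*(p^2 + 3*p + 2) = (p - 2)*(p + 2)*(p + 1)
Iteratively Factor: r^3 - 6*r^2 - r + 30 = (r - 5)*(r^2 - r - 6) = (r - 5)*(r - 3)*(r + 2)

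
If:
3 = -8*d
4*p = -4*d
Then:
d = -3/8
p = 3/8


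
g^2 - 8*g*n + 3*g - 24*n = (g + 3)*(g - 8*n)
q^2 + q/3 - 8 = (q - 8/3)*(q + 3)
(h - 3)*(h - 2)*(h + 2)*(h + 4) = h^4 + h^3 - 16*h^2 - 4*h + 48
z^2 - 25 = (z - 5)*(z + 5)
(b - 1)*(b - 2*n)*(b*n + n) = b^3*n - 2*b^2*n^2 - b*n + 2*n^2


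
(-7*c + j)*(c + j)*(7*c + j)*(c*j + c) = -49*c^4*j - 49*c^4 - 49*c^3*j^2 - 49*c^3*j + c^2*j^3 + c^2*j^2 + c*j^4 + c*j^3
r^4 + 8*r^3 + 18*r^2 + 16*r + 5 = (r + 1)^3*(r + 5)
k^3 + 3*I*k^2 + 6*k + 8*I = (k - 2*I)*(k + I)*(k + 4*I)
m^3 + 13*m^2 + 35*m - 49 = (m - 1)*(m + 7)^2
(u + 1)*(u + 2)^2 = u^3 + 5*u^2 + 8*u + 4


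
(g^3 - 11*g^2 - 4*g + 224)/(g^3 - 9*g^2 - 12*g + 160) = (g - 7)/(g - 5)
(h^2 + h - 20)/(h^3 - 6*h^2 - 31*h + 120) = (h - 4)/(h^2 - 11*h + 24)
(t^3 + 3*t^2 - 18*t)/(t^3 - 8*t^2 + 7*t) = (t^2 + 3*t - 18)/(t^2 - 8*t + 7)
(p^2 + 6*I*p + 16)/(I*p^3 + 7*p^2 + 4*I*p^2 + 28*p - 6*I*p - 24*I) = (-I*p^2 + 6*p - 16*I)/(p^3 + p^2*(4 - 7*I) + p*(-6 - 28*I) - 24)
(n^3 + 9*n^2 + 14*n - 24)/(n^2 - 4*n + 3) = (n^2 + 10*n + 24)/(n - 3)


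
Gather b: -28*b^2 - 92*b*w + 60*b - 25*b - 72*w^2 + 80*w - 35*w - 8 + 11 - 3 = -28*b^2 + b*(35 - 92*w) - 72*w^2 + 45*w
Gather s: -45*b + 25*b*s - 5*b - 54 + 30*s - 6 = -50*b + s*(25*b + 30) - 60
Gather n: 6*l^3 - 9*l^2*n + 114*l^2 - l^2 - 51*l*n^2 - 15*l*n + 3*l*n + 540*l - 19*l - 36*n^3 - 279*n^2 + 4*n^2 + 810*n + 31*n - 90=6*l^3 + 113*l^2 + 521*l - 36*n^3 + n^2*(-51*l - 275) + n*(-9*l^2 - 12*l + 841) - 90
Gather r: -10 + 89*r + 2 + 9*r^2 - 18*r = 9*r^2 + 71*r - 8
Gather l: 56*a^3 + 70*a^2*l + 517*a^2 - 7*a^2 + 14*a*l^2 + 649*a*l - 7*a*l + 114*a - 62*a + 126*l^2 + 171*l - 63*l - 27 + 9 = 56*a^3 + 510*a^2 + 52*a + l^2*(14*a + 126) + l*(70*a^2 + 642*a + 108) - 18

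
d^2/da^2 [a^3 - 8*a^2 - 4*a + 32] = 6*a - 16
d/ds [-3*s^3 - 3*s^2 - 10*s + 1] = -9*s^2 - 6*s - 10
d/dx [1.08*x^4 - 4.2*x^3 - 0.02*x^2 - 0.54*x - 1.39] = 4.32*x^3 - 12.6*x^2 - 0.04*x - 0.54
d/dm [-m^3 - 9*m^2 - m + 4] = -3*m^2 - 18*m - 1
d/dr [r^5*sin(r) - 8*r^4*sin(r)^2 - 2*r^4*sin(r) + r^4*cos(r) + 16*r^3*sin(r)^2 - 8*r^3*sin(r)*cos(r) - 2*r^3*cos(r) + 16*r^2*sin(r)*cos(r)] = r*(r^4*cos(r) + 4*r^3*sin(r) - 8*r^3*sin(2*r) - 2*r^3*cos(r) - 6*r^2*sin(r) + 16*r^2*sin(2*r) + 4*r^2*cos(r) + 8*r^2*cos(2*r) - 16*r^2 - 12*r*sin(2*r) - 6*r*cos(r) - 8*r*cos(2*r) + 24*r + 16*sin(2*r))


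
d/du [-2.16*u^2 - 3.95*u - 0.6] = -4.32*u - 3.95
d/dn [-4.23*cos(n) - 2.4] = 4.23*sin(n)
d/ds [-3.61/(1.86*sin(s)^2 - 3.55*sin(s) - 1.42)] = (13.4292*sin(s) - 12.8155)*cos(s)/(-1.86*sin(s)^2 + 3.55*sin(s) + 1.42)^2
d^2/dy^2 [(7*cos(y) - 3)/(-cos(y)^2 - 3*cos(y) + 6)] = 2*(63*(1 - cos(2*y))^2*cos(y) - 33*(1 - cos(2*y))^2 + 619*cos(y) - 42*cos(2*y) + 267*cos(3*y) - 14*cos(5*y) - 558)/(6*cos(y) + cos(2*y) - 11)^3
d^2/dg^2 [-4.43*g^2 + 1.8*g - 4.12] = -8.86000000000000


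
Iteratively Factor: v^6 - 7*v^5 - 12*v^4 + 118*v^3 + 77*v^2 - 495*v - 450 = (v - 5)*(v^5 - 2*v^4 - 22*v^3 + 8*v^2 + 117*v + 90) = (v - 5)*(v + 2)*(v^4 - 4*v^3 - 14*v^2 + 36*v + 45) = (v - 5)^2*(v + 2)*(v^3 + v^2 - 9*v - 9) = (v - 5)^2*(v - 3)*(v + 2)*(v^2 + 4*v + 3) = (v - 5)^2*(v - 3)*(v + 1)*(v + 2)*(v + 3)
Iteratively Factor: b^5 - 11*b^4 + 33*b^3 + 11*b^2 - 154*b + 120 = (b + 2)*(b^4 - 13*b^3 + 59*b^2 - 107*b + 60) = (b - 1)*(b + 2)*(b^3 - 12*b^2 + 47*b - 60) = (b - 5)*(b - 1)*(b + 2)*(b^2 - 7*b + 12) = (b - 5)*(b - 3)*(b - 1)*(b + 2)*(b - 4)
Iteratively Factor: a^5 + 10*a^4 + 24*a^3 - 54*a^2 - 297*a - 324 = (a + 3)*(a^4 + 7*a^3 + 3*a^2 - 63*a - 108) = (a + 3)^2*(a^3 + 4*a^2 - 9*a - 36) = (a - 3)*(a + 3)^2*(a^2 + 7*a + 12) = (a - 3)*(a + 3)^2*(a + 4)*(a + 3)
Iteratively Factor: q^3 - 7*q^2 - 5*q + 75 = (q + 3)*(q^2 - 10*q + 25) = (q - 5)*(q + 3)*(q - 5)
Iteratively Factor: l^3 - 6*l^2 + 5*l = (l - 1)*(l^2 - 5*l) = (l - 5)*(l - 1)*(l)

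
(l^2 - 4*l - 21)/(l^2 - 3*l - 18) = (l - 7)/(l - 6)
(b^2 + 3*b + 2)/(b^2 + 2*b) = (b + 1)/b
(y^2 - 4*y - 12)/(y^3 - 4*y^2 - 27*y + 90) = (y + 2)/(y^2 + 2*y - 15)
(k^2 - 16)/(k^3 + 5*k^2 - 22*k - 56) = (k + 4)/(k^2 + 9*k + 14)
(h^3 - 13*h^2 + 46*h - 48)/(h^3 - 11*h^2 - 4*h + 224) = (h^2 - 5*h + 6)/(h^2 - 3*h - 28)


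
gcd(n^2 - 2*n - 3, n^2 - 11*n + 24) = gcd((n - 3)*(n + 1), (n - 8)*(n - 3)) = n - 3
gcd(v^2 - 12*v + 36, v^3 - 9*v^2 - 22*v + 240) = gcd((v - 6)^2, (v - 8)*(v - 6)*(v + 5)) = v - 6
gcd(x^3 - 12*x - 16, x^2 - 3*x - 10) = x + 2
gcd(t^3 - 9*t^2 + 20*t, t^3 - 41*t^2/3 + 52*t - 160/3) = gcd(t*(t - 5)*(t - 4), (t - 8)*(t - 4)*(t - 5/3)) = t - 4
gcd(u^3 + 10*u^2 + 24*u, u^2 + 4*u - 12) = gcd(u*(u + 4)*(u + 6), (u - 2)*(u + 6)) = u + 6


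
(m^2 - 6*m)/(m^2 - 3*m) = (m - 6)/(m - 3)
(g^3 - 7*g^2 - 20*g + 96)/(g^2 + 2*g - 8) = (g^2 - 11*g + 24)/(g - 2)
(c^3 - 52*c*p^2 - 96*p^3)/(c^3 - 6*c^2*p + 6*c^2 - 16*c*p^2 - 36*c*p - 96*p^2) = (c + 6*p)/(c + 6)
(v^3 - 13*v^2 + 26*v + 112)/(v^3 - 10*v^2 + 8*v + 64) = (v - 7)/(v - 4)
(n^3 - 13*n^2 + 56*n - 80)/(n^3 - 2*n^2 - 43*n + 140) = (n - 4)/(n + 7)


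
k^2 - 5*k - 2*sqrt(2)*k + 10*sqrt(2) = (k - 5)*(k - 2*sqrt(2))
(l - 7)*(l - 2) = l^2 - 9*l + 14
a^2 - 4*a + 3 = (a - 3)*(a - 1)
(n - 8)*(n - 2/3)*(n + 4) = n^3 - 14*n^2/3 - 88*n/3 + 64/3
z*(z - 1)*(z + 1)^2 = z^4 + z^3 - z^2 - z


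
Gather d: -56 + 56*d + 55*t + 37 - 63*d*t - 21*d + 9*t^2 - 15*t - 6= d*(35 - 63*t) + 9*t^2 + 40*t - 25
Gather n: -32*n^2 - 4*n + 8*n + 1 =-32*n^2 + 4*n + 1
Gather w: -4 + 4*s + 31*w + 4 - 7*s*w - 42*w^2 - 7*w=4*s - 42*w^2 + w*(24 - 7*s)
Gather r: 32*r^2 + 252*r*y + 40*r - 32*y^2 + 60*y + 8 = 32*r^2 + r*(252*y + 40) - 32*y^2 + 60*y + 8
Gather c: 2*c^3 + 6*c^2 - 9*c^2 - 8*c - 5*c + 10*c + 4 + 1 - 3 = 2*c^3 - 3*c^2 - 3*c + 2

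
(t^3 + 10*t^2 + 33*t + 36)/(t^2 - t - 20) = (t^2 + 6*t + 9)/(t - 5)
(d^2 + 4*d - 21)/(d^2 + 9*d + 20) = (d^2 + 4*d - 21)/(d^2 + 9*d + 20)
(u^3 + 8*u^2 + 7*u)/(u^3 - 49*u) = (u + 1)/(u - 7)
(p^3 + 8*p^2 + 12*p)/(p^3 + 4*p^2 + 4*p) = (p + 6)/(p + 2)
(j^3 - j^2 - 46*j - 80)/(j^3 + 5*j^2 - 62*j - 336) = (j^2 + 7*j + 10)/(j^2 + 13*j + 42)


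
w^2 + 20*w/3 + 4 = (w + 2/3)*(w + 6)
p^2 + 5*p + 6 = (p + 2)*(p + 3)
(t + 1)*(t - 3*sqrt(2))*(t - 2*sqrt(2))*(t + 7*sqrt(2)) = t^4 + t^3 + 2*sqrt(2)*t^3 - 58*t^2 + 2*sqrt(2)*t^2 - 58*t + 84*sqrt(2)*t + 84*sqrt(2)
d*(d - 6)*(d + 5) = d^3 - d^2 - 30*d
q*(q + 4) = q^2 + 4*q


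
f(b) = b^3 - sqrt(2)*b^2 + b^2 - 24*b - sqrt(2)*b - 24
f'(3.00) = -0.90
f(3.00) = -76.97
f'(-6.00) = 87.56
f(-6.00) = -102.43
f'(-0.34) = -24.79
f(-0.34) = -15.45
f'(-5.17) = 59.06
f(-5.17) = -41.87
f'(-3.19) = 7.76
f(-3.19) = 20.39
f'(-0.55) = -24.05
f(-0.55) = -10.31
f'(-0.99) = -21.65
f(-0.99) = -0.22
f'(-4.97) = 52.81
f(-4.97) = -30.69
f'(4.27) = 25.75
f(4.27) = -62.22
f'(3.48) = 8.03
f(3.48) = -75.31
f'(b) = 3*b^2 - 2*sqrt(2)*b + 2*b - 24 - sqrt(2)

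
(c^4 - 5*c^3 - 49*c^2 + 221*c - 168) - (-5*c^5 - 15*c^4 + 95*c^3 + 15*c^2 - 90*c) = 5*c^5 + 16*c^4 - 100*c^3 - 64*c^2 + 311*c - 168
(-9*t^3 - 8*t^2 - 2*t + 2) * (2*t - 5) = -18*t^4 + 29*t^3 + 36*t^2 + 14*t - 10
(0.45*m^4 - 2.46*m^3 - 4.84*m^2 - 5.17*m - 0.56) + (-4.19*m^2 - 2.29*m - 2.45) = 0.45*m^4 - 2.46*m^3 - 9.03*m^2 - 7.46*m - 3.01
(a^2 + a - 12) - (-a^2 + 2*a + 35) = 2*a^2 - a - 47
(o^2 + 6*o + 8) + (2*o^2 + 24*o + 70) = 3*o^2 + 30*o + 78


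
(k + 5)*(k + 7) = k^2 + 12*k + 35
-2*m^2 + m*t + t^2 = (-m + t)*(2*m + t)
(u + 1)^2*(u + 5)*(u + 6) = u^4 + 13*u^3 + 53*u^2 + 71*u + 30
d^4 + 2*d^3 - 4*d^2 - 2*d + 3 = (d - 1)^2*(d + 1)*(d + 3)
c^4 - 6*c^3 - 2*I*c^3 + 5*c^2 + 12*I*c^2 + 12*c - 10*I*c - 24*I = (c - 4)*(c - 3)*(c + 1)*(c - 2*I)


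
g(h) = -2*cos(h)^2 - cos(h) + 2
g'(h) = 4*sin(h)*cos(h) + sin(h)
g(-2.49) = 1.53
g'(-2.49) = 1.32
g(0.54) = -0.33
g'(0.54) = 2.28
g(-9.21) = 1.07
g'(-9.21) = 0.62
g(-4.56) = 2.11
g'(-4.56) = 0.39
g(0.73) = 0.14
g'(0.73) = 2.65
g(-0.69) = 0.04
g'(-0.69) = -2.60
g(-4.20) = 2.01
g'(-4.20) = -0.84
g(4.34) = 2.10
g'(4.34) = 0.42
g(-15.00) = 1.61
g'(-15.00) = 1.33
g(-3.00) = 1.03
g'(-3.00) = 0.42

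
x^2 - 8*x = x*(x - 8)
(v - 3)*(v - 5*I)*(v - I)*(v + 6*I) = v^4 - 3*v^3 + 31*v^2 - 93*v - 30*I*v + 90*I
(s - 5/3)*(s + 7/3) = s^2 + 2*s/3 - 35/9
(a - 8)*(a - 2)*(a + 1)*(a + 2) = a^4 - 7*a^3 - 12*a^2 + 28*a + 32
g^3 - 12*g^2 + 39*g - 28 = (g - 7)*(g - 4)*(g - 1)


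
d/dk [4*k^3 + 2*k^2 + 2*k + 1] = 12*k^2 + 4*k + 2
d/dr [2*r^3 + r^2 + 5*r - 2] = 6*r^2 + 2*r + 5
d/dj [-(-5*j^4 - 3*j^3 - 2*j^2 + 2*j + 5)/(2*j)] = 15*j^2/2 + 3*j + 1 + 5/(2*j^2)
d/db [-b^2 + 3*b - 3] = 3 - 2*b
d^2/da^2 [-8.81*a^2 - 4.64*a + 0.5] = -17.6200000000000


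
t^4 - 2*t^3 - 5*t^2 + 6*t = t*(t - 3)*(t - 1)*(t + 2)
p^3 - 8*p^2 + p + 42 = (p - 7)*(p - 3)*(p + 2)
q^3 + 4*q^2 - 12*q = q*(q - 2)*(q + 6)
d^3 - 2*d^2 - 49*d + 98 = (d - 7)*(d - 2)*(d + 7)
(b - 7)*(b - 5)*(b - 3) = b^3 - 15*b^2 + 71*b - 105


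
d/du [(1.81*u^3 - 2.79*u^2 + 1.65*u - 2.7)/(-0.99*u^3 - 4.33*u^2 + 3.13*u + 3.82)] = (8.88178419700125e-16*u^5 - 10.5994*u^4 + 14.5976*u^3 + 11.1354*u^2 - 44.6976*u + 14.754)/(0.9801*u^6 + 8.5734*u^5 + 12.5515*u^4 - 34.6694*u^3 - 23.2843*u^2 + 23.9132*u + 14.5924)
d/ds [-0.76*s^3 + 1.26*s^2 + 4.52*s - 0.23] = -2.28*s^2 + 2.52*s + 4.52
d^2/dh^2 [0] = 0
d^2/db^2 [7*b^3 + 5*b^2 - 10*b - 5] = 42*b + 10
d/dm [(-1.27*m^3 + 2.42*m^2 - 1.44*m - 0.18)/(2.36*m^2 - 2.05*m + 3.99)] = (-2.9972*m^4 + 5.207*m^3 - 16.7645*m^2 + 20.1612*m - 6.1146)/(5.5696*m^4 - 9.676*m^3 + 23.0353*m^2 - 16.359*m + 15.9201)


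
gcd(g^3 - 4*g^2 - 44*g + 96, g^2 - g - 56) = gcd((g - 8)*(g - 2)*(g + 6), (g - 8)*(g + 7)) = g - 8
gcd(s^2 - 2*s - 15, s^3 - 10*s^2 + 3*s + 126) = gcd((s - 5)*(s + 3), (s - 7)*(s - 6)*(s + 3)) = s + 3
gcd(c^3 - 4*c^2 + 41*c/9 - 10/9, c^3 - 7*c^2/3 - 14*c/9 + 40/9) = c^2 - 11*c/3 + 10/3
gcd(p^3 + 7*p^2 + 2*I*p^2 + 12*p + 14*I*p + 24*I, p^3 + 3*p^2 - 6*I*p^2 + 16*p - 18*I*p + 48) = p^2 + p*(3 + 2*I) + 6*I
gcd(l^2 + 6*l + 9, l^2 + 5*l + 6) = l + 3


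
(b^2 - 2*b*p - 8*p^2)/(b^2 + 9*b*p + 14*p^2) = (b - 4*p)/(b + 7*p)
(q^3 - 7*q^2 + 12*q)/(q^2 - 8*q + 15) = q*(q - 4)/(q - 5)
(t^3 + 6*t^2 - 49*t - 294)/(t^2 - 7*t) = t + 13 + 42/t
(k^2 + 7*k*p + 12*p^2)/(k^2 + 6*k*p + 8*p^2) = (k + 3*p)/(k + 2*p)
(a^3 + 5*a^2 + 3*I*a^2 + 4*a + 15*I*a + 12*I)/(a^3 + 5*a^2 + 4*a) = (a + 3*I)/a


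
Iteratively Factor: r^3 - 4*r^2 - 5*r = (r + 1)*(r^2 - 5*r) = r*(r + 1)*(r - 5)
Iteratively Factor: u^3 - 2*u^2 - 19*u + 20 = (u + 4)*(u^2 - 6*u + 5) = (u - 5)*(u + 4)*(u - 1)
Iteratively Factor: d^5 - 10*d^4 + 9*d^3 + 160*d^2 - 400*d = (d - 5)*(d^4 - 5*d^3 - 16*d^2 + 80*d) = d*(d - 5)*(d^3 - 5*d^2 - 16*d + 80) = d*(d - 5)^2*(d^2 - 16) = d*(d - 5)^2*(d + 4)*(d - 4)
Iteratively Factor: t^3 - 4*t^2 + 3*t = (t - 3)*(t^2 - t) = (t - 3)*(t - 1)*(t)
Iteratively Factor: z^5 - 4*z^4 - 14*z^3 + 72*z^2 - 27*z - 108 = (z - 3)*(z^4 - z^3 - 17*z^2 + 21*z + 36) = (z - 3)^2*(z^3 + 2*z^2 - 11*z - 12) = (z - 3)^2*(z + 1)*(z^2 + z - 12) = (z - 3)^2*(z + 1)*(z + 4)*(z - 3)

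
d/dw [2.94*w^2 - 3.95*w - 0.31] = 5.88*w - 3.95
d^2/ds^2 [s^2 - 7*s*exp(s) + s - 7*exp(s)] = -7*s*exp(s) - 21*exp(s) + 2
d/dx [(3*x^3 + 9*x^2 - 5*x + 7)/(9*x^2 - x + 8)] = 3*(9*x^4 - 2*x^3 + 36*x^2 + 6*x - 11)/(81*x^4 - 18*x^3 + 145*x^2 - 16*x + 64)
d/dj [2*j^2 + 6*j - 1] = 4*j + 6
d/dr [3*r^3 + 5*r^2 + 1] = r*(9*r + 10)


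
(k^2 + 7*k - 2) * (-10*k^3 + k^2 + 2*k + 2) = -10*k^5 - 69*k^4 + 29*k^3 + 14*k^2 + 10*k - 4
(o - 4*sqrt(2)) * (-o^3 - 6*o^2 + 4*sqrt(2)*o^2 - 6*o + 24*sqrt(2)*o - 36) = -o^4 - 6*o^3 + 8*sqrt(2)*o^3 - 38*o^2 + 48*sqrt(2)*o^2 - 228*o + 24*sqrt(2)*o + 144*sqrt(2)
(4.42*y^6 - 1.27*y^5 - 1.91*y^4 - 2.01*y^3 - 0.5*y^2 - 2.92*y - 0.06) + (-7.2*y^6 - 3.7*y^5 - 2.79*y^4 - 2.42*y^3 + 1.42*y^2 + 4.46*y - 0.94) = -2.78*y^6 - 4.97*y^5 - 4.7*y^4 - 4.43*y^3 + 0.92*y^2 + 1.54*y - 1.0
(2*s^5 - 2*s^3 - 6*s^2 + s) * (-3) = -6*s^5 + 6*s^3 + 18*s^2 - 3*s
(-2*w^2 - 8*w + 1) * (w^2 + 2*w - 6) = -2*w^4 - 12*w^3 - 3*w^2 + 50*w - 6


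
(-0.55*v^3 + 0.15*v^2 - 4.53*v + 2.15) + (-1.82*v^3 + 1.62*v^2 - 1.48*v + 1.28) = -2.37*v^3 + 1.77*v^2 - 6.01*v + 3.43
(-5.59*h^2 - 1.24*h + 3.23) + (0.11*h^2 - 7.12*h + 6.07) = -5.48*h^2 - 8.36*h + 9.3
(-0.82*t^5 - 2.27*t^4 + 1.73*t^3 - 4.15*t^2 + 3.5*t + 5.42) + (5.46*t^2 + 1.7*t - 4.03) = -0.82*t^5 - 2.27*t^4 + 1.73*t^3 + 1.31*t^2 + 5.2*t + 1.39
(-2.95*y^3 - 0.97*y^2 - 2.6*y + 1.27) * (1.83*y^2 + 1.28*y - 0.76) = -5.3985*y^5 - 5.5511*y^4 - 3.7576*y^3 - 0.2667*y^2 + 3.6016*y - 0.9652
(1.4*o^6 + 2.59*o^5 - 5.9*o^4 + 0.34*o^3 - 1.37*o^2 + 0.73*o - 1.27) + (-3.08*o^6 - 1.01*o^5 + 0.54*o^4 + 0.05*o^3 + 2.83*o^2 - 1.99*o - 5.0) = -1.68*o^6 + 1.58*o^5 - 5.36*o^4 + 0.39*o^3 + 1.46*o^2 - 1.26*o - 6.27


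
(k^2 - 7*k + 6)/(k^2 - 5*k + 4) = (k - 6)/(k - 4)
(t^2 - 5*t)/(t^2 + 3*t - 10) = t*(t - 5)/(t^2 + 3*t - 10)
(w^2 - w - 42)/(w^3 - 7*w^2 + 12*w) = (w^2 - w - 42)/(w*(w^2 - 7*w + 12))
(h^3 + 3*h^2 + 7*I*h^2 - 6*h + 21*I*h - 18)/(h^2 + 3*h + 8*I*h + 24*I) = (h^2 + 7*I*h - 6)/(h + 8*I)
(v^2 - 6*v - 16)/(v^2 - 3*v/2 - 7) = 2*(v - 8)/(2*v - 7)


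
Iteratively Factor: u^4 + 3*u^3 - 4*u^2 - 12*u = (u + 2)*(u^3 + u^2 - 6*u) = (u + 2)*(u + 3)*(u^2 - 2*u) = u*(u + 2)*(u + 3)*(u - 2)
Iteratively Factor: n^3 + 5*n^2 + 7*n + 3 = (n + 1)*(n^2 + 4*n + 3) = (n + 1)*(n + 3)*(n + 1)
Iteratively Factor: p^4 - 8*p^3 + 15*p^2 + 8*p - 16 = (p - 4)*(p^3 - 4*p^2 - p + 4) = (p - 4)*(p + 1)*(p^2 - 5*p + 4) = (p - 4)*(p - 1)*(p + 1)*(p - 4)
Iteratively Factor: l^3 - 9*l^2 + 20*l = (l)*(l^2 - 9*l + 20) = l*(l - 5)*(l - 4)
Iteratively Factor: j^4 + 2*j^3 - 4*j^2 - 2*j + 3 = (j + 3)*(j^3 - j^2 - j + 1) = (j + 1)*(j + 3)*(j^2 - 2*j + 1) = (j - 1)*(j + 1)*(j + 3)*(j - 1)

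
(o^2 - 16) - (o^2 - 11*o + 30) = 11*o - 46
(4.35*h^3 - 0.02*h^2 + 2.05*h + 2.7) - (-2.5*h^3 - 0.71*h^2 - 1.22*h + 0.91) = 6.85*h^3 + 0.69*h^2 + 3.27*h + 1.79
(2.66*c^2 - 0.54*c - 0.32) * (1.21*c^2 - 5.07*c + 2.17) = 3.2186*c^4 - 14.1396*c^3 + 8.1228*c^2 + 0.4506*c - 0.6944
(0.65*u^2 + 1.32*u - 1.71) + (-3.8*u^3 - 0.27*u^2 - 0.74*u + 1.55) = -3.8*u^3 + 0.38*u^2 + 0.58*u - 0.16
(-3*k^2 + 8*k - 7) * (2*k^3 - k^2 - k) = -6*k^5 + 19*k^4 - 19*k^3 - k^2 + 7*k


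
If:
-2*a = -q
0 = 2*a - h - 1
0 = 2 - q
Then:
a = 1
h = 1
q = 2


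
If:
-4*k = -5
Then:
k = 5/4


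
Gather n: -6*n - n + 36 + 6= 42 - 7*n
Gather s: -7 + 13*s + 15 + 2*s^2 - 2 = 2*s^2 + 13*s + 6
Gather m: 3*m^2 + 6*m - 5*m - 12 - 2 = 3*m^2 + m - 14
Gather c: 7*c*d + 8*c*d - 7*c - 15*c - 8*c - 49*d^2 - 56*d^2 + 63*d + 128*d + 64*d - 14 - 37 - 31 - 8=c*(15*d - 30) - 105*d^2 + 255*d - 90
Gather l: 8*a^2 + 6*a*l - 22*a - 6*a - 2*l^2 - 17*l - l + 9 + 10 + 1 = 8*a^2 - 28*a - 2*l^2 + l*(6*a - 18) + 20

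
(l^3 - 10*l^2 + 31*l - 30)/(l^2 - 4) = (l^2 - 8*l + 15)/(l + 2)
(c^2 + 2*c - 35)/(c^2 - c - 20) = (c + 7)/(c + 4)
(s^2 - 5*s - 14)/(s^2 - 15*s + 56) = (s + 2)/(s - 8)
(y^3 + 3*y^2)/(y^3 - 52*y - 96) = y^2*(y + 3)/(y^3 - 52*y - 96)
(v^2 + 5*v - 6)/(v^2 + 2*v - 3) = (v + 6)/(v + 3)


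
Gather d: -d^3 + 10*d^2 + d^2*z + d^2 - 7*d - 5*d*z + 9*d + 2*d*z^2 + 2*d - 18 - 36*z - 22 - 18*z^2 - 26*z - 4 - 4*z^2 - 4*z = -d^3 + d^2*(z + 11) + d*(2*z^2 - 5*z + 4) - 22*z^2 - 66*z - 44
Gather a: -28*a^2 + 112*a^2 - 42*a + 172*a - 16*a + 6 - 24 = 84*a^2 + 114*a - 18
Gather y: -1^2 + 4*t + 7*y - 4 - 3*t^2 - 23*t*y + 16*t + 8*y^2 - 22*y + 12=-3*t^2 + 20*t + 8*y^2 + y*(-23*t - 15) + 7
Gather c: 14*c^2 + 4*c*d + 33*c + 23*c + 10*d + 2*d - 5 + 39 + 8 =14*c^2 + c*(4*d + 56) + 12*d + 42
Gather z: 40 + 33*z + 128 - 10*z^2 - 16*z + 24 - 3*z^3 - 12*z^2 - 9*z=-3*z^3 - 22*z^2 + 8*z + 192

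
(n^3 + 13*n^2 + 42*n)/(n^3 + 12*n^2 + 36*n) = (n + 7)/(n + 6)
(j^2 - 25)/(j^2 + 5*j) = (j - 5)/j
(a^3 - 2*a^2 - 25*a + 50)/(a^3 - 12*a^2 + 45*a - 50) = (a + 5)/(a - 5)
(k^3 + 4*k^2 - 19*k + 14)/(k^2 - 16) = (k^3 + 4*k^2 - 19*k + 14)/(k^2 - 16)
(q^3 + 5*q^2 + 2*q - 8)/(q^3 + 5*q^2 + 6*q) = (q^2 + 3*q - 4)/(q*(q + 3))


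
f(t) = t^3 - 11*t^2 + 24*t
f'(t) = 3*t^2 - 22*t + 24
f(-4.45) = -412.75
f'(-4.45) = 181.31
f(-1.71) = -78.21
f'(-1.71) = 70.39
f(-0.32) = -8.84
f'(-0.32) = 31.35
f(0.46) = 8.81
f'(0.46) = 14.51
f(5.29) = -32.83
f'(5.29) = -8.43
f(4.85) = -28.26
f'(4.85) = -12.13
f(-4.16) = -362.19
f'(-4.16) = 167.44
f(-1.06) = -38.99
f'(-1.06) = 50.69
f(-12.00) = -3600.00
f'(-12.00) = 720.00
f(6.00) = -36.00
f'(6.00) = 0.00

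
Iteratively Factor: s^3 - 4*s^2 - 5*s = (s + 1)*(s^2 - 5*s) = (s - 5)*(s + 1)*(s)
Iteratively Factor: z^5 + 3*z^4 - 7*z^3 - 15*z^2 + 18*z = (z)*(z^4 + 3*z^3 - 7*z^2 - 15*z + 18) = z*(z + 3)*(z^3 - 7*z + 6) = z*(z - 1)*(z + 3)*(z^2 + z - 6) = z*(z - 2)*(z - 1)*(z + 3)*(z + 3)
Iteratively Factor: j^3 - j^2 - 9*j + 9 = (j - 1)*(j^2 - 9) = (j - 3)*(j - 1)*(j + 3)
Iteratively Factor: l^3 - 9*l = (l)*(l^2 - 9) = l*(l + 3)*(l - 3)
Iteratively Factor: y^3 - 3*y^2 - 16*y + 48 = (y + 4)*(y^2 - 7*y + 12) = (y - 3)*(y + 4)*(y - 4)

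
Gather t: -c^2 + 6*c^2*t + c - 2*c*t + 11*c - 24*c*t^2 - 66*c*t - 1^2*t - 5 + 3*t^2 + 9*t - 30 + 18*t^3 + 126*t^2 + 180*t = -c^2 + 12*c + 18*t^3 + t^2*(129 - 24*c) + t*(6*c^2 - 68*c + 188) - 35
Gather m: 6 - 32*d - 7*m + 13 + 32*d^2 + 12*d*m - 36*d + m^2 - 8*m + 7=32*d^2 - 68*d + m^2 + m*(12*d - 15) + 26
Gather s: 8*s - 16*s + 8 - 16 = -8*s - 8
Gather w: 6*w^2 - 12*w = 6*w^2 - 12*w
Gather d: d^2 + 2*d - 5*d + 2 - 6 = d^2 - 3*d - 4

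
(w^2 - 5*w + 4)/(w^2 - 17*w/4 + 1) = 4*(w - 1)/(4*w - 1)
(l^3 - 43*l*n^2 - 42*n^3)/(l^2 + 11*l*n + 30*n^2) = (l^2 - 6*l*n - 7*n^2)/(l + 5*n)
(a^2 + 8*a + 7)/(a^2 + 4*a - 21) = (a + 1)/(a - 3)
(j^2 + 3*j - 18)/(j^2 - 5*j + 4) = (j^2 + 3*j - 18)/(j^2 - 5*j + 4)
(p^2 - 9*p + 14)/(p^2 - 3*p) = (p^2 - 9*p + 14)/(p*(p - 3))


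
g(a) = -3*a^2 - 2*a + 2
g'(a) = -6*a - 2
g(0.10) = 1.77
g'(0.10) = -2.60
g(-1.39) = -1.02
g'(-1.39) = 6.34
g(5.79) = -110.15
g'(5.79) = -36.74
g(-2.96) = -18.36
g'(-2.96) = 15.76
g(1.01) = -3.08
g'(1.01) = -8.06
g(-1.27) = -0.30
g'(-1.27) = 5.62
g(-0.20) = 2.28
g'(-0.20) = -0.80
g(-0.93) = 1.27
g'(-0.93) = 3.58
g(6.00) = -118.00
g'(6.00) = -38.00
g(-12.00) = -406.00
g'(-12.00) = 70.00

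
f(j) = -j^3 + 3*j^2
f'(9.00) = -189.00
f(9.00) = -486.00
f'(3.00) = -9.00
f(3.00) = 0.00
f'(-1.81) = -20.69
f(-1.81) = 15.76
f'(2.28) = -1.92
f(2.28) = 3.74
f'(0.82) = 2.90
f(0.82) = 1.47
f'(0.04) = 0.24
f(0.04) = 0.00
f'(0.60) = 2.52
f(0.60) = 0.86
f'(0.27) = 1.40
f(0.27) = 0.20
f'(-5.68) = -130.87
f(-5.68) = 280.04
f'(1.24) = 2.83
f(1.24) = 2.71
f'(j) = -3*j^2 + 6*j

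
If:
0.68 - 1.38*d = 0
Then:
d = 0.49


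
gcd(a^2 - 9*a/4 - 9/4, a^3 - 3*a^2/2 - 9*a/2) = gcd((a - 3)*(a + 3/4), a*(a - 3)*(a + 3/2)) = a - 3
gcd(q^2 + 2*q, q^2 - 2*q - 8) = q + 2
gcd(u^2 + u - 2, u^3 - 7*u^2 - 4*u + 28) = u + 2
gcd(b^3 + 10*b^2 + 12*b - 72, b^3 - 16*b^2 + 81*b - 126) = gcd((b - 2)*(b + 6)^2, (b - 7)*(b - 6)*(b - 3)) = 1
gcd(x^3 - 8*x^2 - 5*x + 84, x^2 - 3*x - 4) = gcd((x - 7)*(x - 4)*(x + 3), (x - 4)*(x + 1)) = x - 4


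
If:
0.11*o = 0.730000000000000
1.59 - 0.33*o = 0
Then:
No Solution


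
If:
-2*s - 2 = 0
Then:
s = -1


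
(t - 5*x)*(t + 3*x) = t^2 - 2*t*x - 15*x^2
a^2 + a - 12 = (a - 3)*(a + 4)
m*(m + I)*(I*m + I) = I*m^3 - m^2 + I*m^2 - m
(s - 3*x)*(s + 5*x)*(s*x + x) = s^3*x + 2*s^2*x^2 + s^2*x - 15*s*x^3 + 2*s*x^2 - 15*x^3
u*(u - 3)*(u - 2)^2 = u^4 - 7*u^3 + 16*u^2 - 12*u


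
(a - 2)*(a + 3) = a^2 + a - 6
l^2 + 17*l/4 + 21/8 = (l + 3/4)*(l + 7/2)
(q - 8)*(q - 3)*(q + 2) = q^3 - 9*q^2 + 2*q + 48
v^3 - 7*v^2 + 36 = (v - 6)*(v - 3)*(v + 2)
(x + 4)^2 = x^2 + 8*x + 16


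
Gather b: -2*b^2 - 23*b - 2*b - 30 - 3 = -2*b^2 - 25*b - 33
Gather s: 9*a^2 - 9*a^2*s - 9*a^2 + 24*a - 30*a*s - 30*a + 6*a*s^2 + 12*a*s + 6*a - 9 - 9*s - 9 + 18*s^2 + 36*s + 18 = s^2*(6*a + 18) + s*(-9*a^2 - 18*a + 27)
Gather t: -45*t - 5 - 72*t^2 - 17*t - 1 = -72*t^2 - 62*t - 6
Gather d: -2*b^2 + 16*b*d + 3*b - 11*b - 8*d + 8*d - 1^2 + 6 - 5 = -2*b^2 + 16*b*d - 8*b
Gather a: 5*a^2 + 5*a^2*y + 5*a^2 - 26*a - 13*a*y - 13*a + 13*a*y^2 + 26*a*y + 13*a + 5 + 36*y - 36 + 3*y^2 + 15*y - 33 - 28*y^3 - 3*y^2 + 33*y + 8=a^2*(5*y + 10) + a*(13*y^2 + 13*y - 26) - 28*y^3 + 84*y - 56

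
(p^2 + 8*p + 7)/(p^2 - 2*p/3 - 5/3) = 3*(p + 7)/(3*p - 5)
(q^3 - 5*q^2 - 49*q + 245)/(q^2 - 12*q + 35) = q + 7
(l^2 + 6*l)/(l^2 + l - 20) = l*(l + 6)/(l^2 + l - 20)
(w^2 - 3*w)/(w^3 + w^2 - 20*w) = (w - 3)/(w^2 + w - 20)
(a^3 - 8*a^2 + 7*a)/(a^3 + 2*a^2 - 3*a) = (a - 7)/(a + 3)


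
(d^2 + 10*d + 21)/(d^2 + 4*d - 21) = (d + 3)/(d - 3)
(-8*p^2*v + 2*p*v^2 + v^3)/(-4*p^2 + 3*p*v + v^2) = v*(2*p - v)/(p - v)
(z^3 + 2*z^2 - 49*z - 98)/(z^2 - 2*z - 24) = (-z^3 - 2*z^2 + 49*z + 98)/(-z^2 + 2*z + 24)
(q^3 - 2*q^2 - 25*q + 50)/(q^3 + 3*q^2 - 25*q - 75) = (q - 2)/(q + 3)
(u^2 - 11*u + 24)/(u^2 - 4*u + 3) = (u - 8)/(u - 1)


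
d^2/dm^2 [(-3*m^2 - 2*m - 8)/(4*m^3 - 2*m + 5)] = 2*(-48*m^6 - 96*m^5 - 840*m^4 + 404*m^3 + 432*m^2 + 480*m - 127)/(64*m^9 - 96*m^7 + 240*m^6 + 48*m^5 - 240*m^4 + 292*m^3 + 60*m^2 - 150*m + 125)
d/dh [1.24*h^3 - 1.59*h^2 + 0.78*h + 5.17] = 3.72*h^2 - 3.18*h + 0.78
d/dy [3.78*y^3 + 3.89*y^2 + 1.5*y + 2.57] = 11.34*y^2 + 7.78*y + 1.5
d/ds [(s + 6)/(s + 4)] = -2/(s + 4)^2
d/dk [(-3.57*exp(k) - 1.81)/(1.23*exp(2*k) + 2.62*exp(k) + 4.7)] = (4.3911*exp(2*k) + 4.4526*exp(k) - 12.0368)*exp(k)/(1.5129*exp(4*k) + 6.4452*exp(3*k) + 18.4264*exp(2*k) + 24.628*exp(k) + 22.09)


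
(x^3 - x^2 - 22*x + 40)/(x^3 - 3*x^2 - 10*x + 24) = (x + 5)/(x + 3)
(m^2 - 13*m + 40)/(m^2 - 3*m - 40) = (m - 5)/(m + 5)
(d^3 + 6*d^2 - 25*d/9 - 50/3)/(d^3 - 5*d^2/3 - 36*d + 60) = (d + 5/3)/(d - 6)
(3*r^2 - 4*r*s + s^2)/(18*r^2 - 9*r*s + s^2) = (r - s)/(6*r - s)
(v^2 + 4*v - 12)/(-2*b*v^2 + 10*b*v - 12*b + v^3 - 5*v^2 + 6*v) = (v + 6)/(-2*b*v + 6*b + v^2 - 3*v)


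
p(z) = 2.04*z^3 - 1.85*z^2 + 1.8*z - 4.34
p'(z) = 6.12*z^2 - 3.7*z + 1.8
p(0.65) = -3.39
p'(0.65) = 1.98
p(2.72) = 27.92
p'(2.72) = 37.01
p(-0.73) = -7.43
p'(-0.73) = 7.76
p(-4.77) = -276.42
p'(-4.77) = 158.70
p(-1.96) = -30.34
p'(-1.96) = 32.56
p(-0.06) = -4.46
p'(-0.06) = 2.04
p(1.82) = 5.11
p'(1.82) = 15.34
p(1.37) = -0.10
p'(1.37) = 8.22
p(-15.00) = -7332.59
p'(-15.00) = 1434.30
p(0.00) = -4.34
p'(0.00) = 1.80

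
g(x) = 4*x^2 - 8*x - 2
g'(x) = 8*x - 8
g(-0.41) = 1.95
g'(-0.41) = -11.28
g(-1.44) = 17.81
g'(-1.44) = -19.52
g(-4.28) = 105.51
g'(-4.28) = -42.24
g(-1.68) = 22.73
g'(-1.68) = -21.44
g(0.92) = -5.97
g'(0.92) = -0.64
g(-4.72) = 124.87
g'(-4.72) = -45.76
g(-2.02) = 30.48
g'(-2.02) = -24.16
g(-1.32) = 15.53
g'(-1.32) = -18.56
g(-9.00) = 394.00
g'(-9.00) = -80.00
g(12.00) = 478.00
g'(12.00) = 88.00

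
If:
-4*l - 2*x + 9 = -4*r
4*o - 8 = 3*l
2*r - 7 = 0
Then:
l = 23/4 - x/2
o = 101/16 - 3*x/8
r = 7/2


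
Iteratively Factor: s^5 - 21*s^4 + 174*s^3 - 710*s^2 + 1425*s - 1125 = (s - 5)*(s^4 - 16*s^3 + 94*s^2 - 240*s + 225) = (s - 5)^2*(s^3 - 11*s^2 + 39*s - 45) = (s - 5)^2*(s - 3)*(s^2 - 8*s + 15) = (s - 5)^2*(s - 3)^2*(s - 5)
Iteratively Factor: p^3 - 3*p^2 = (p)*(p^2 - 3*p) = p*(p - 3)*(p)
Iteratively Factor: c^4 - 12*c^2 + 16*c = (c + 4)*(c^3 - 4*c^2 + 4*c) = c*(c + 4)*(c^2 - 4*c + 4) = c*(c - 2)*(c + 4)*(c - 2)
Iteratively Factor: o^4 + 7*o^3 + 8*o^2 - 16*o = (o - 1)*(o^3 + 8*o^2 + 16*o) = (o - 1)*(o + 4)*(o^2 + 4*o) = o*(o - 1)*(o + 4)*(o + 4)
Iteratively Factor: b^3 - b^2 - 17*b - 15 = (b + 1)*(b^2 - 2*b - 15) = (b + 1)*(b + 3)*(b - 5)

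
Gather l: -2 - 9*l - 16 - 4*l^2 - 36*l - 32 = -4*l^2 - 45*l - 50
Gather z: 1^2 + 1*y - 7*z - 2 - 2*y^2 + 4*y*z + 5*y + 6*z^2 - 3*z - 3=-2*y^2 + 6*y + 6*z^2 + z*(4*y - 10) - 4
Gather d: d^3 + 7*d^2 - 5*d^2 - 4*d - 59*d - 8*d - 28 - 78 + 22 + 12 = d^3 + 2*d^2 - 71*d - 72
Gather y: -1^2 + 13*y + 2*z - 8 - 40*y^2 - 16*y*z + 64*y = -40*y^2 + y*(77 - 16*z) + 2*z - 9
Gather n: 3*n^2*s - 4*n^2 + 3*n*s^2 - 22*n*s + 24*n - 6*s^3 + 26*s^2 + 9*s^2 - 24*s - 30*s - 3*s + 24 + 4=n^2*(3*s - 4) + n*(3*s^2 - 22*s + 24) - 6*s^3 + 35*s^2 - 57*s + 28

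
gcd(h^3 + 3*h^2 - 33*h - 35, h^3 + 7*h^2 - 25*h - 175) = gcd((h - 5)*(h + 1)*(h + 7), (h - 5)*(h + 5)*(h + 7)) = h^2 + 2*h - 35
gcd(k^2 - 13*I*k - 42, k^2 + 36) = k - 6*I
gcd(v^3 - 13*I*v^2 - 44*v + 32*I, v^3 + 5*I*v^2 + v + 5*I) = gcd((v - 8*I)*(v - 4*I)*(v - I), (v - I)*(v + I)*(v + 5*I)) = v - I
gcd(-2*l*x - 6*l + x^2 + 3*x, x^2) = 1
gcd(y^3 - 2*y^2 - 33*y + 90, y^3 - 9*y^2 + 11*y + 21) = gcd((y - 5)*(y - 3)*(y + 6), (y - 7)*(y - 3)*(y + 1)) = y - 3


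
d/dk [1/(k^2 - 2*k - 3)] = 2*(1 - k)/(-k^2 + 2*k + 3)^2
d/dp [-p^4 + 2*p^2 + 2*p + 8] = -4*p^3 + 4*p + 2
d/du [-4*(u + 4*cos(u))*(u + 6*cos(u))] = 40*u*sin(u) - 8*u + 96*sin(2*u) - 40*cos(u)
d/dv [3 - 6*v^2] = -12*v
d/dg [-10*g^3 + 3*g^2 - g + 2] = -30*g^2 + 6*g - 1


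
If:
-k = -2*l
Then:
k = 2*l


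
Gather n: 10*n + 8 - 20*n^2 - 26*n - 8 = -20*n^2 - 16*n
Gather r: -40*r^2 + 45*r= -40*r^2 + 45*r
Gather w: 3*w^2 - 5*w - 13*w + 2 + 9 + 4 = 3*w^2 - 18*w + 15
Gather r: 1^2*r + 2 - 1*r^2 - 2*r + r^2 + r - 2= 0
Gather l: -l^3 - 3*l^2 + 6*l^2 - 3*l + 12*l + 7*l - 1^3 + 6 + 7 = -l^3 + 3*l^2 + 16*l + 12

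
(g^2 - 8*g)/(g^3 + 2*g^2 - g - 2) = g*(g - 8)/(g^3 + 2*g^2 - g - 2)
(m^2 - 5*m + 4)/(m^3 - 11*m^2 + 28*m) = (m - 1)/(m*(m - 7))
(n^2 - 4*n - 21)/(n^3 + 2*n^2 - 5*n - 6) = (n - 7)/(n^2 - n - 2)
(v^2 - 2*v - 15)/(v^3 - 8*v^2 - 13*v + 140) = (v + 3)/(v^2 - 3*v - 28)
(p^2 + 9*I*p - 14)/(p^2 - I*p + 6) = (p + 7*I)/(p - 3*I)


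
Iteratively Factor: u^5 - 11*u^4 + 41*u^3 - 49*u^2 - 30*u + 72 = (u + 1)*(u^4 - 12*u^3 + 53*u^2 - 102*u + 72) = (u - 4)*(u + 1)*(u^3 - 8*u^2 + 21*u - 18) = (u - 4)*(u - 3)*(u + 1)*(u^2 - 5*u + 6) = (u - 4)*(u - 3)^2*(u + 1)*(u - 2)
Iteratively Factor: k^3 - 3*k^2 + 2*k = (k - 2)*(k^2 - k) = (k - 2)*(k - 1)*(k)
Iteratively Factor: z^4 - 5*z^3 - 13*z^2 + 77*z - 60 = (z - 5)*(z^3 - 13*z + 12) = (z - 5)*(z - 3)*(z^2 + 3*z - 4) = (z - 5)*(z - 3)*(z + 4)*(z - 1)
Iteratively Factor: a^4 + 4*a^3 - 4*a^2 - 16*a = (a + 2)*(a^3 + 2*a^2 - 8*a) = (a - 2)*(a + 2)*(a^2 + 4*a) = (a - 2)*(a + 2)*(a + 4)*(a)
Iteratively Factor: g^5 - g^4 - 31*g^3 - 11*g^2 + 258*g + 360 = (g - 4)*(g^4 + 3*g^3 - 19*g^2 - 87*g - 90) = (g - 5)*(g - 4)*(g^3 + 8*g^2 + 21*g + 18) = (g - 5)*(g - 4)*(g + 2)*(g^2 + 6*g + 9) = (g - 5)*(g - 4)*(g + 2)*(g + 3)*(g + 3)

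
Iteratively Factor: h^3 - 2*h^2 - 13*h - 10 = (h + 2)*(h^2 - 4*h - 5) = (h - 5)*(h + 2)*(h + 1)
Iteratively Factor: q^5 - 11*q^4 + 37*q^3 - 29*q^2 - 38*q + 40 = (q - 5)*(q^4 - 6*q^3 + 7*q^2 + 6*q - 8) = (q - 5)*(q - 1)*(q^3 - 5*q^2 + 2*q + 8) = (q - 5)*(q - 4)*(q - 1)*(q^2 - q - 2) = (q - 5)*(q - 4)*(q - 2)*(q - 1)*(q + 1)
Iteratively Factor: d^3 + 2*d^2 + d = (d + 1)*(d^2 + d) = d*(d + 1)*(d + 1)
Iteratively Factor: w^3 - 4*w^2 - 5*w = (w + 1)*(w^2 - 5*w) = (w - 5)*(w + 1)*(w)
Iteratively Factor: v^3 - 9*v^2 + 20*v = (v - 5)*(v^2 - 4*v) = v*(v - 5)*(v - 4)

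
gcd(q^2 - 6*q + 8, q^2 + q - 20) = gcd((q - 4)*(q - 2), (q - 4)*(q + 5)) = q - 4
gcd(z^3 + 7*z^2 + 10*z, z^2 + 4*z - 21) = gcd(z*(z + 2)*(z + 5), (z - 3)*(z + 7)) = 1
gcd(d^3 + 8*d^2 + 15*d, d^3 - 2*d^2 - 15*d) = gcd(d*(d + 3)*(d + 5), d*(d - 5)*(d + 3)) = d^2 + 3*d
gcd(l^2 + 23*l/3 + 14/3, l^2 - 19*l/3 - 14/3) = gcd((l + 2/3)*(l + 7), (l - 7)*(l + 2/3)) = l + 2/3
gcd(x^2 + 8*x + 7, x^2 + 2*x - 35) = x + 7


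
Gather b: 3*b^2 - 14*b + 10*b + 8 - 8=3*b^2 - 4*b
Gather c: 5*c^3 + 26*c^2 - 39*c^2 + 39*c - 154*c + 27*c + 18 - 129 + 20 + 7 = 5*c^3 - 13*c^2 - 88*c - 84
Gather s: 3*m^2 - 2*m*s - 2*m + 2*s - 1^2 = 3*m^2 - 2*m + s*(2 - 2*m) - 1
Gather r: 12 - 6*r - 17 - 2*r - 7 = -8*r - 12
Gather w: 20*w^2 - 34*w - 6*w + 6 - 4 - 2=20*w^2 - 40*w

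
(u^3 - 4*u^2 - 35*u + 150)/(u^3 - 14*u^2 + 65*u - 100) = (u + 6)/(u - 4)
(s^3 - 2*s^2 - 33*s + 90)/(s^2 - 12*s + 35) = (s^2 + 3*s - 18)/(s - 7)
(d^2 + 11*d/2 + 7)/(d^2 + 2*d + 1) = (d^2 + 11*d/2 + 7)/(d^2 + 2*d + 1)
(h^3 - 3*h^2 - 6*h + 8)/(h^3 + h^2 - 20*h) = (h^2 + h - 2)/(h*(h + 5))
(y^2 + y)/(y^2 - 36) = y*(y + 1)/(y^2 - 36)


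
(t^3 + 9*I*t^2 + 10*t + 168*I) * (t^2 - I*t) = t^5 + 8*I*t^4 + 19*t^3 + 158*I*t^2 + 168*t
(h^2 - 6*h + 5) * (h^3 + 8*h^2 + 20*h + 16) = h^5 + 2*h^4 - 23*h^3 - 64*h^2 + 4*h + 80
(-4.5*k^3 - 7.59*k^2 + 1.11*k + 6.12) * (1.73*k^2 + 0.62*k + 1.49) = -7.785*k^5 - 15.9207*k^4 - 9.4905*k^3 - 0.0332999999999989*k^2 + 5.4483*k + 9.1188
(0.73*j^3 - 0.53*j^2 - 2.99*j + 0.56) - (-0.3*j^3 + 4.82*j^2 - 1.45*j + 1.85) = 1.03*j^3 - 5.35*j^2 - 1.54*j - 1.29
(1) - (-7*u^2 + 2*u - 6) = 7*u^2 - 2*u + 7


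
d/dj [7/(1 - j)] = 7/(j - 1)^2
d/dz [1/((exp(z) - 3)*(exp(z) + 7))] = 2*(-exp(z) - 2)*exp(z)/(exp(4*z) + 8*exp(3*z) - 26*exp(2*z) - 168*exp(z) + 441)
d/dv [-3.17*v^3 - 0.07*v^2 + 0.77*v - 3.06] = -9.51*v^2 - 0.14*v + 0.77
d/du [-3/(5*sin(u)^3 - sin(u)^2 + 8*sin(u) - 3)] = 3*(15*sin(u)^2 - 2*sin(u) + 8)*cos(u)/(5*sin(u)^3 - sin(u)^2 + 8*sin(u) - 3)^2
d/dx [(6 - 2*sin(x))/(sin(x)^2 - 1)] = 2*(sin(x)^2 - 6*sin(x) + 1)/cos(x)^3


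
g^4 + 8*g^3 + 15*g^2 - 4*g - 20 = (g - 1)*(g + 2)^2*(g + 5)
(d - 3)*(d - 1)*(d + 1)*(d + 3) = d^4 - 10*d^2 + 9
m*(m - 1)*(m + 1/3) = m^3 - 2*m^2/3 - m/3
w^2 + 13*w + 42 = (w + 6)*(w + 7)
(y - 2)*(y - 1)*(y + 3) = y^3 - 7*y + 6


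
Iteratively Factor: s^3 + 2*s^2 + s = (s)*(s^2 + 2*s + 1) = s*(s + 1)*(s + 1)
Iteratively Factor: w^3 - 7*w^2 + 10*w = (w - 5)*(w^2 - 2*w) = w*(w - 5)*(w - 2)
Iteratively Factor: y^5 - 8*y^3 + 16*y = (y)*(y^4 - 8*y^2 + 16) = y*(y + 2)*(y^3 - 2*y^2 - 4*y + 8) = y*(y - 2)*(y + 2)*(y^2 - 4) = y*(y - 2)^2*(y + 2)*(y + 2)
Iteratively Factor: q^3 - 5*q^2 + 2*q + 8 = (q - 2)*(q^2 - 3*q - 4) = (q - 4)*(q - 2)*(q + 1)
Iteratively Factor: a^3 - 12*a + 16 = (a + 4)*(a^2 - 4*a + 4) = (a - 2)*(a + 4)*(a - 2)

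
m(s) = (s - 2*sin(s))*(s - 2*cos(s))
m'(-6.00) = -2.93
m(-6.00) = 51.95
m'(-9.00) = -21.69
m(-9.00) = 58.68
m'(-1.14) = -0.88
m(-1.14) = -1.34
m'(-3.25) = -7.99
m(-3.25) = 4.37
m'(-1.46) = -1.83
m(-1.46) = -0.89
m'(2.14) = 7.91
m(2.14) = 1.47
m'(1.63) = 0.86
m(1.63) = -0.64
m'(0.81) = -1.35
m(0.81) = 0.36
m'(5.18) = -5.05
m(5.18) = 29.80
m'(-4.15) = -22.10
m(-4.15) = 18.01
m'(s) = (1 - 2*cos(s))*(s - 2*cos(s)) + (s - 2*sin(s))*(2*sin(s) + 1)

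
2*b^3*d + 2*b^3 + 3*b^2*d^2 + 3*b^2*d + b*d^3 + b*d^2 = (b + d)*(2*b + d)*(b*d + b)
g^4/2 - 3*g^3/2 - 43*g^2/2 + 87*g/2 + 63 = (g/2 + 1/2)*(g - 7)*(g - 3)*(g + 6)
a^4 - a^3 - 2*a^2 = a^2*(a - 2)*(a + 1)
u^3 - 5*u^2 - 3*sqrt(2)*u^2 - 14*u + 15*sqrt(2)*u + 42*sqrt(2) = (u - 7)*(u + 2)*(u - 3*sqrt(2))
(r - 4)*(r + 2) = r^2 - 2*r - 8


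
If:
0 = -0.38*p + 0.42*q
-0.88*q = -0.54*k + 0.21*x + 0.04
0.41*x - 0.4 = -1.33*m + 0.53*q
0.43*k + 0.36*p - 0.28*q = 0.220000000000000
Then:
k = 0.0560053338413182*x + 0.448614153728927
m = 0.392338833558799 - 0.389671286273594*x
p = 0.254024192780265 - 0.225771502047814*x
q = 0.229831412515478 - 0.204269454233737*x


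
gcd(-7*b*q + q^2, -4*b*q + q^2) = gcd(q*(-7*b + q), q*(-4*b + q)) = q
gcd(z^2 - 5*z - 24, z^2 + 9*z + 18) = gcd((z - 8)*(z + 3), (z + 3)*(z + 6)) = z + 3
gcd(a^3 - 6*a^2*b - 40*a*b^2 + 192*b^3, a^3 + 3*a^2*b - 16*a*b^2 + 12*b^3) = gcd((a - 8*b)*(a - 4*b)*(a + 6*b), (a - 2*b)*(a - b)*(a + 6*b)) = a + 6*b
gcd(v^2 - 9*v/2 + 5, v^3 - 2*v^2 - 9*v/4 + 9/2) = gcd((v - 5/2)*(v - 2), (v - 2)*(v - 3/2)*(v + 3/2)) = v - 2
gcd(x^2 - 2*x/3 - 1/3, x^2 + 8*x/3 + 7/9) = x + 1/3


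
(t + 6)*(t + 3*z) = t^2 + 3*t*z + 6*t + 18*z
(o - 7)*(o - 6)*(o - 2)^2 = o^4 - 17*o^3 + 98*o^2 - 220*o + 168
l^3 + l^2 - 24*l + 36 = (l - 3)*(l - 2)*(l + 6)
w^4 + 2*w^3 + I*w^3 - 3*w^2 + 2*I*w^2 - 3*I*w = w*(w - 1)*(w + 3)*(w + I)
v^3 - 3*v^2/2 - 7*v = v*(v - 7/2)*(v + 2)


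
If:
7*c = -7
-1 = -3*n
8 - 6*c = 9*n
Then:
No Solution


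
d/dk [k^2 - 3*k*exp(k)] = -3*k*exp(k) + 2*k - 3*exp(k)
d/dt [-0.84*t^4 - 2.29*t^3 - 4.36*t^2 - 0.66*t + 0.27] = -3.36*t^3 - 6.87*t^2 - 8.72*t - 0.66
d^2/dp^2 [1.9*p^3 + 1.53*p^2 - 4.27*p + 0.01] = 11.4*p + 3.06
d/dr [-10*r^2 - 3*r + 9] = -20*r - 3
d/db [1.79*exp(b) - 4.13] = 1.79*exp(b)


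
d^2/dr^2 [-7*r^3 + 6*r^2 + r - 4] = 12 - 42*r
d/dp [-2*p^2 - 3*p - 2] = -4*p - 3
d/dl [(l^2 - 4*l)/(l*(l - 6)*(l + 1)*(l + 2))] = (-2*l^3 + 15*l^2 - 24*l - 76)/(l^6 - 6*l^5 - 23*l^4 + 72*l^3 + 328*l^2 + 384*l + 144)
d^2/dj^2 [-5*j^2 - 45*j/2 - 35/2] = -10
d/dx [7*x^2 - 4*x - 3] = 14*x - 4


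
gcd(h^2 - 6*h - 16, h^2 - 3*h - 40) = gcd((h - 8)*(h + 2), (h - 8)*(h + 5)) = h - 8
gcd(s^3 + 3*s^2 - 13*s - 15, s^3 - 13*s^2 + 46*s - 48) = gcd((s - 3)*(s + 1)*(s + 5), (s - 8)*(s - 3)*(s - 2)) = s - 3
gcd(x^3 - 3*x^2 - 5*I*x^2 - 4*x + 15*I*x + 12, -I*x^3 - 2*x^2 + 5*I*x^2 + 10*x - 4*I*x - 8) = 1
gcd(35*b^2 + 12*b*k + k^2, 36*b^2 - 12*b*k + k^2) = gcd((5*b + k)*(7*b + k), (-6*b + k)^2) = 1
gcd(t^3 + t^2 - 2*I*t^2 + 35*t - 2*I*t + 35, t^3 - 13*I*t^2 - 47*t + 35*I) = t - 7*I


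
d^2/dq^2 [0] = 0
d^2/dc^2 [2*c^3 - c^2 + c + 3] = 12*c - 2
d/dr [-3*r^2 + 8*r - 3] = 8 - 6*r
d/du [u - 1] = 1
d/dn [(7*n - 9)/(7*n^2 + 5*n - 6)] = (-49*n^2 + 126*n + 3)/(49*n^4 + 70*n^3 - 59*n^2 - 60*n + 36)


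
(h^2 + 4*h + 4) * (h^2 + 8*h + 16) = h^4 + 12*h^3 + 52*h^2 + 96*h + 64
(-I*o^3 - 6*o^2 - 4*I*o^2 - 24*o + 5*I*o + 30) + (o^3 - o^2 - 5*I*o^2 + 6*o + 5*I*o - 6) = o^3 - I*o^3 - 7*o^2 - 9*I*o^2 - 18*o + 10*I*o + 24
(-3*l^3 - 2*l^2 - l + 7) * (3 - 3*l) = 9*l^4 - 3*l^3 - 3*l^2 - 24*l + 21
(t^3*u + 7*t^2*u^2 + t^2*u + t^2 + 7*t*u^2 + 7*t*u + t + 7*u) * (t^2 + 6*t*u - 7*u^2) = t^5*u + 13*t^4*u^2 + t^4*u + t^4 + 35*t^3*u^3 + 13*t^3*u^2 + 13*t^3*u + t^3 - 49*t^2*u^4 + 35*t^2*u^3 + 35*t^2*u^2 + 13*t^2*u - 49*t*u^4 - 49*t*u^3 + 35*t*u^2 - 49*u^3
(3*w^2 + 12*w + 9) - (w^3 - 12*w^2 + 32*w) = -w^3 + 15*w^2 - 20*w + 9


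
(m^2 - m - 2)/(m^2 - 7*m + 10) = (m + 1)/(m - 5)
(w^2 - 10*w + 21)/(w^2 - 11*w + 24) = (w - 7)/(w - 8)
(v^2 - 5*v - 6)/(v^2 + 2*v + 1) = (v - 6)/(v + 1)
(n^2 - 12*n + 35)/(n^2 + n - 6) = (n^2 - 12*n + 35)/(n^2 + n - 6)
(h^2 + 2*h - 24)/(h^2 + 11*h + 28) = (h^2 + 2*h - 24)/(h^2 + 11*h + 28)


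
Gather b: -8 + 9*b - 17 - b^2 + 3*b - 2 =-b^2 + 12*b - 27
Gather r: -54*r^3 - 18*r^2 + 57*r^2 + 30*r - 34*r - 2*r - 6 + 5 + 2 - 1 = -54*r^3 + 39*r^2 - 6*r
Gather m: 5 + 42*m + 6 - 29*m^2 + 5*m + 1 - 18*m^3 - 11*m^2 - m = -18*m^3 - 40*m^2 + 46*m + 12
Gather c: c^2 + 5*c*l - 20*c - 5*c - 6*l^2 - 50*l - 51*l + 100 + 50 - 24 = c^2 + c*(5*l - 25) - 6*l^2 - 101*l + 126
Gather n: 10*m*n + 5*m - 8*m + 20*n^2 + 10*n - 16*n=-3*m + 20*n^2 + n*(10*m - 6)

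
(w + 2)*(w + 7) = w^2 + 9*w + 14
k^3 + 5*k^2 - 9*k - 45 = (k - 3)*(k + 3)*(k + 5)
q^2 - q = q*(q - 1)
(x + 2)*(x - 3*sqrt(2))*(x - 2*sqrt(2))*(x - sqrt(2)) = x^4 - 6*sqrt(2)*x^3 + 2*x^3 - 12*sqrt(2)*x^2 + 22*x^2 - 12*sqrt(2)*x + 44*x - 24*sqrt(2)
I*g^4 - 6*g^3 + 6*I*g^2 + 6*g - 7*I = (g - 1)*(g - I)*(g + 7*I)*(I*g + I)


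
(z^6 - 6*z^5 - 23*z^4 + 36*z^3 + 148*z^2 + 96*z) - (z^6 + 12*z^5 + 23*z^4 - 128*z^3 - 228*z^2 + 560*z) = -18*z^5 - 46*z^4 + 164*z^3 + 376*z^2 - 464*z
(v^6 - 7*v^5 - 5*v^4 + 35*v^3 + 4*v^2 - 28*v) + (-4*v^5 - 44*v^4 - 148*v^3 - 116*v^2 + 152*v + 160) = v^6 - 11*v^5 - 49*v^4 - 113*v^3 - 112*v^2 + 124*v + 160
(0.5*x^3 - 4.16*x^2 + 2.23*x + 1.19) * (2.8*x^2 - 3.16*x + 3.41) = 1.4*x^5 - 13.228*x^4 + 21.0946*x^3 - 17.9004*x^2 + 3.8439*x + 4.0579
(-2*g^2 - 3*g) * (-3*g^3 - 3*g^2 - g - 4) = 6*g^5 + 15*g^4 + 11*g^3 + 11*g^2 + 12*g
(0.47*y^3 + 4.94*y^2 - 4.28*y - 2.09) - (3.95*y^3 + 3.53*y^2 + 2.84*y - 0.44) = -3.48*y^3 + 1.41*y^2 - 7.12*y - 1.65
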